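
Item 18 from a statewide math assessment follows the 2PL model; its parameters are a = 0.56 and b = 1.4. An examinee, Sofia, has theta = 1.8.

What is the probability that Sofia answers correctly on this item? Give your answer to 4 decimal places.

0.5558

P(theta) = 1 / (1 + exp(−a(theta − b)))
Exponent: 0.56 × (1.8 − 1.4) = 0.2240
1/(1 + e^{-0.2240}) = 0.5558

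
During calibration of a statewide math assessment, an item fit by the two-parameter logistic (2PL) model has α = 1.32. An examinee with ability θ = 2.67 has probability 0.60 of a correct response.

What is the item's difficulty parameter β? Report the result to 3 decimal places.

P(θ) = 1 / (1 + exp(−α(θ − β)))
logit(0.60) = ln(0.60/0.40) = 0.4055
β = θ − logit/(α) = 2.67 − 0.4055/1.3200 = 2.3628

2.363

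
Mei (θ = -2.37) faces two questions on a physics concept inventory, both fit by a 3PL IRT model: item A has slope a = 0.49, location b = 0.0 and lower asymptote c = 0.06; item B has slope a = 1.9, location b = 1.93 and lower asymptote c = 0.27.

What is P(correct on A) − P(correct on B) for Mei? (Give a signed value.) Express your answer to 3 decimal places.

P(θ) = c + (1 − c) · 1 / (1 + exp(−a(θ − b)))
P_A = 0.2841
P_B = 0.2702
P_A − P_B = 0.0139

0.014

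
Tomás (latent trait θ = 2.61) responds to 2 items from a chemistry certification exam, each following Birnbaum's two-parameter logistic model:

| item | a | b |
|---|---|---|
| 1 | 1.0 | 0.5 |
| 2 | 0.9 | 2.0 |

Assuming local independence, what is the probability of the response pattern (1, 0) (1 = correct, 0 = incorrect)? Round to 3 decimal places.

0.327

P(θ) = 1 / (1 + exp(−a(θ − b)))
P_1 = 1/(1+e^{-2.1100}) = 0.8919
P_2 = 1/(1+e^{-0.5490}) = 0.6339
L = P_1 × (1−P_2) = 0.8919 × 0.3661 = 0.32651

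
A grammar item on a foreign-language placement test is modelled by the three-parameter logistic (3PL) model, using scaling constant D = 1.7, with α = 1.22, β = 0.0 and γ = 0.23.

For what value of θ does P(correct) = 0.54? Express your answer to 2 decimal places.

P(θ) = γ + (1 − γ) · 1 / (1 + exp(−D·α(θ − β)))
Remove guessing floor: (0.54 − 0.23)/(1 − 0.23) = 0.4026
logit = ln(0.4026/0.5974) = -0.3947
θ = β + logit/(1.7·α) = 0.0 + (-0.3947)/2.0740 = -0.1903

-0.19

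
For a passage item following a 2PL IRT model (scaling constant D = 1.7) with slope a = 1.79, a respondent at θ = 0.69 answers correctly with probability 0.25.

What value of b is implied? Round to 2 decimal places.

1.05

P(θ) = 1 / (1 + exp(−D·a(θ − b)))
logit(0.25) = ln(0.25/0.75) = -1.0986
b = θ − logit/(1.7·a) = 0.69 − (-1.0986)/3.0430 = 1.0510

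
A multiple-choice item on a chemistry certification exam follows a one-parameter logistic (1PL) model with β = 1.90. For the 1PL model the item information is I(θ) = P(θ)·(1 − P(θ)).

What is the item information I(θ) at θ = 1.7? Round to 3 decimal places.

0.248

P = 1/(1+e^{0.2000}) = 0.4502
P(1−P) = 0.4502 × 0.5498 = 0.2475
I = P(1−P) = 0.24752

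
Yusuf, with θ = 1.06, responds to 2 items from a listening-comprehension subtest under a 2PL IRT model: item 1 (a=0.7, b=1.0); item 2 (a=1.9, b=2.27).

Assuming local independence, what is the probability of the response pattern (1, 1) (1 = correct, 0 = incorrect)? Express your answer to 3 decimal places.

P(θ) = 1 / (1 + exp(−a(θ − b)))
P_1 = 1/(1+e^{-0.0420}) = 0.5105
P_2 = 1/(1+e^{2.2990}) = 0.0912
L = P_1 × P_2 = 0.5105 × 0.0912 = 0.04656

0.047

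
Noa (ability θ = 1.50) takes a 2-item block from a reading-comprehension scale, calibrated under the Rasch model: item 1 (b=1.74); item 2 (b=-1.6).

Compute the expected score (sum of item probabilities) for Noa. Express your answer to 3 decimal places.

1.397

P(θ) = 1 / (1 + exp(−(θ − b)))
P_1 = 1/(1+e^{0.2400}) = 0.4403
P_2 = 1/(1+e^{-3.1000}) = 0.9569
E[score] = 0.4403 + 0.9569 = 1.3972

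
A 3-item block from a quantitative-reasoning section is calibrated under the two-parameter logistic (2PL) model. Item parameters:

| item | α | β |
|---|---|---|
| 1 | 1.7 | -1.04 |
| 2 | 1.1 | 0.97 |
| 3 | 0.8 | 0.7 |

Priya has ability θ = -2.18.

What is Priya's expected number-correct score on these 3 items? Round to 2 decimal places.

P(θ) = 1 / (1 + exp(−α(θ − β)))
P_1 = 1/(1+e^{1.9380}) = 0.1259
P_2 = 1/(1+e^{3.4650}) = 0.0303
P_3 = 1/(1+e^{2.3040}) = 0.0908
E[score] = 0.1259 + 0.0303 + 0.0908 = 0.2470

0.25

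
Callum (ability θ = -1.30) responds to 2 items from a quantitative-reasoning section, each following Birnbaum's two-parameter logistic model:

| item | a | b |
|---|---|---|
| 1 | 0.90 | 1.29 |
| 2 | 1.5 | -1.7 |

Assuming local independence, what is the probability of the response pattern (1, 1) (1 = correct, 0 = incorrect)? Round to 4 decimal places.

P(θ) = 1 / (1 + exp(−a(θ − b)))
P_1 = 1/(1+e^{2.3310}) = 0.0886
P_2 = 1/(1+e^{-0.6000}) = 0.6457
L = P_1 × P_2 = 0.0886 × 0.6457 = 0.05720

0.0572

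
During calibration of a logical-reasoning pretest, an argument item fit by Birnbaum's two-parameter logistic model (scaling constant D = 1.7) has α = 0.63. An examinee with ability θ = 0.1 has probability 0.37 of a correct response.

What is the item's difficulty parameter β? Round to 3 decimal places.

P(θ) = 1 / (1 + exp(−D·α(θ − β)))
logit(0.37) = ln(0.37/0.63) = -0.5322
β = θ − logit/(1.7·α) = 0.1 − (-0.5322)/1.0710 = 0.5969

0.597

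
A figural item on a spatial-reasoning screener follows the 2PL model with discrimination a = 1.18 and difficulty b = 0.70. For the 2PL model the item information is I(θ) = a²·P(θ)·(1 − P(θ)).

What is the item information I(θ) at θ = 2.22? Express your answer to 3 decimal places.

P = 1/(1+e^{-1.7936}) = 0.8574
P(1−P) = 0.8574 × 0.1426 = 0.1223
I = a² × P(1−P) = 1.18² × 0.1223 = 0.17027

0.170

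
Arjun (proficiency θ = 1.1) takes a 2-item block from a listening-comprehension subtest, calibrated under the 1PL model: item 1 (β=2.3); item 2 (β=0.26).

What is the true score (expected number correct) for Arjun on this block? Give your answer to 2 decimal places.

0.93

P(θ) = 1 / (1 + exp(−(θ − β)))
P_1 = 1/(1+e^{1.2000}) = 0.2315
P_2 = 1/(1+e^{-0.8400}) = 0.6985
E[score] = 0.2315 + 0.6985 = 0.9299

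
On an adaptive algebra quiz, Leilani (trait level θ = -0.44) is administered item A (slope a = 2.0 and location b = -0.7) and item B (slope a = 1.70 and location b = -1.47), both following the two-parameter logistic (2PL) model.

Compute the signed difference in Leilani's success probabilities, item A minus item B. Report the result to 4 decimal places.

-0.2249

P(θ) = 1 / (1 + exp(−a(θ − b)))
P_A = 0.6271
P_B = 0.8521
P_A − P_B = -0.2249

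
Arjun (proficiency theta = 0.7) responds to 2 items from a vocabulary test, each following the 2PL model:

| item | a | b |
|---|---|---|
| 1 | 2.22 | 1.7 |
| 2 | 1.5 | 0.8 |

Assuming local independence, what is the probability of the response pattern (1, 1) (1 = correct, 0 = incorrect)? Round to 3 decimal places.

P(theta) = 1 / (1 + exp(−a(theta − b)))
P_1 = 1/(1+e^{2.2200}) = 0.0980
P_2 = 1/(1+e^{0.1500}) = 0.4626
L = P_1 × P_2 = 0.0980 × 0.4626 = 0.04532

0.045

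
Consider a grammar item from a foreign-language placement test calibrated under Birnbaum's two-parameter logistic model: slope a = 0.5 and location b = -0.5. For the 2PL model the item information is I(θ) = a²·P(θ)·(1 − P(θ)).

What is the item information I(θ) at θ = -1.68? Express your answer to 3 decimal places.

P = 1/(1+e^{0.5900}) = 0.3566
P(1−P) = 0.3566 × 0.6434 = 0.2294
I = a² × P(1−P) = 0.5² × 0.2294 = 0.05736

0.057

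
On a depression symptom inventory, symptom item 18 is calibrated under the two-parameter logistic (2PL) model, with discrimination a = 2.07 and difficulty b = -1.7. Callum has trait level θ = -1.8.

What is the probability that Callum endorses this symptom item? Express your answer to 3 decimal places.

P(θ) = 1 / (1 + exp(−a(θ − b)))
Exponent: 2.07 × (-1.8 − (-1.7)) = -0.2070
1/(1 + e^{0.2070}) = 0.4484

0.448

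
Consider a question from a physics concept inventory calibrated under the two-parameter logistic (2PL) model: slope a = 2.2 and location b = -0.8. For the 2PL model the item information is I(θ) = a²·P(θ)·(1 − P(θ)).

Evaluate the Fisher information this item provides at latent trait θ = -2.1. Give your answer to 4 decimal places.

P = 1/(1+e^{2.8600}) = 0.0542
P(1−P) = 0.0542 × 0.9458 = 0.0512
I = a² × P(1−P) = 2.2² × 0.0512 = 0.24797

0.2480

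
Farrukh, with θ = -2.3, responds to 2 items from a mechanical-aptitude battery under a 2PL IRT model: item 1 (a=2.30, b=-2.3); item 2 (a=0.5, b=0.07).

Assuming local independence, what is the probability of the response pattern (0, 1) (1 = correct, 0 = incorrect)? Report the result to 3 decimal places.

P(θ) = 1 / (1 + exp(−a(θ − b)))
P_1 = 1/(1+e^{0.0000}) = 0.5000
P_2 = 1/(1+e^{1.1850}) = 0.2342
L = (1−P_1) × P_2 = 0.5000 × 0.2342 = 0.11708

0.117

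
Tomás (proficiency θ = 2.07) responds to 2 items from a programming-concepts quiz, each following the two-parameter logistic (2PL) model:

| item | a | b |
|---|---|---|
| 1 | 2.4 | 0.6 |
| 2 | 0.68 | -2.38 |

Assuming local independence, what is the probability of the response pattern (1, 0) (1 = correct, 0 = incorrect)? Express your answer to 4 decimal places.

0.0449

P(θ) = 1 / (1 + exp(−a(θ − b)))
P_1 = 1/(1+e^{-3.5280}) = 0.9715
P_2 = 1/(1+e^{-3.0260}) = 0.9537
L = P_1 × (1−P_2) = 0.9715 × 0.0463 = 0.04495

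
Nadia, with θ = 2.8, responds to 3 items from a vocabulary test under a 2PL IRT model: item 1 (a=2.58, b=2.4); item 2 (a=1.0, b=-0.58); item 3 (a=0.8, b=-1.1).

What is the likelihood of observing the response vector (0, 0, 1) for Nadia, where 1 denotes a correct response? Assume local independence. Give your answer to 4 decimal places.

P(θ) = 1 / (1 + exp(−a(θ − b)))
P_1 = 1/(1+e^{-1.0320}) = 0.7373
P_2 = 1/(1+e^{-3.3800}) = 0.9671
P_3 = 1/(1+e^{-3.1200}) = 0.9577
L = (1−P_1) × (1−P_2) × P_3 = 0.2627 × 0.0329 × 0.9577 = 0.00828

0.0083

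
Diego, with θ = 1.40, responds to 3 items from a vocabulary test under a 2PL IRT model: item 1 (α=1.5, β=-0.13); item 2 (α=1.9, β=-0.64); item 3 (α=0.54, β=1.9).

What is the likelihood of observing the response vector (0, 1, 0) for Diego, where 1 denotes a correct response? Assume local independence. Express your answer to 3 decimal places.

0.051

P(θ) = 1 / (1 + exp(−α(θ − β)))
P_1 = 1/(1+e^{-2.2950}) = 0.9085
P_2 = 1/(1+e^{-3.8760}) = 0.9797
P_3 = 1/(1+e^{0.2700}) = 0.4329
L = (1−P_1) × P_2 × (1−P_3) = 0.0915 × 0.9797 × 0.5671 = 0.05086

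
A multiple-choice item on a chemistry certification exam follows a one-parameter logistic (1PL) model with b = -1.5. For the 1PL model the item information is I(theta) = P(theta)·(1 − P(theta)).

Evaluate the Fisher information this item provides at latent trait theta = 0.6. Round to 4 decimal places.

0.0972

P = 1/(1+e^{-2.1000}) = 0.8909
P(1−P) = 0.8909 × 0.1091 = 0.0972
I = P(1−P) = 0.09719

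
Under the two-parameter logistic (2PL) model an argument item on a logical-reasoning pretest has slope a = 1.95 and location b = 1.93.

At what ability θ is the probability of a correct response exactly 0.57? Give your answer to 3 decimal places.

2.075

P(θ) = 1 / (1 + exp(−a(θ − b)))
logit = ln(0.5700/0.4300) = 0.2819
θ = b + logit/(a) = 1.93 + 0.2819/1.9500 = 2.0745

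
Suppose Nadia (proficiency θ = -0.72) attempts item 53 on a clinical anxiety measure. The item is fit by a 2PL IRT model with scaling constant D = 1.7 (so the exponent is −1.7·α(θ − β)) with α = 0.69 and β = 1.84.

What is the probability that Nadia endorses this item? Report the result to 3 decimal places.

0.047

P(θ) = 1 / (1 + exp(−D·α(θ − β)))
Exponent: 1.7 × 0.69 × (-0.72 − 1.84) = -3.0029
1/(1 + e^{3.0029}) = 0.0473
P = 0.0473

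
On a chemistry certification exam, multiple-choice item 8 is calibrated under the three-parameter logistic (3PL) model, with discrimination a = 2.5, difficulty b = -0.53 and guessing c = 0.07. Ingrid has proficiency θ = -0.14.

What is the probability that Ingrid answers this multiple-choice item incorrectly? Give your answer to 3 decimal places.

0.255

P(θ) = c + (1 − c) · 1 / (1 + exp(−a(θ − b)))
Exponent: 2.5 × (-0.14 − (-0.53)) = 0.9750
1/(1 + e^{-0.9750}) = 0.7261
P = 0.07 + 0.93 × 0.7261 = 0.7453
P(incorrect) = 1 − 0.7453 = 0.2547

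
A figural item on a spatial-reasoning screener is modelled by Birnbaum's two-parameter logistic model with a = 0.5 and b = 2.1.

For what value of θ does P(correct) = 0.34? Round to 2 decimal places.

P(θ) = 1 / (1 + exp(−a(θ − b)))
logit = ln(0.3400/0.6600) = -0.6633
θ = b + logit/(a) = 2.1 + (-0.6633)/0.5000 = 0.7734

0.77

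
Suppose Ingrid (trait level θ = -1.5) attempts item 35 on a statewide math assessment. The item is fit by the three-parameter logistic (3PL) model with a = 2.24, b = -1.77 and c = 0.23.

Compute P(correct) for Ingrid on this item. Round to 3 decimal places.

P(θ) = c + (1 − c) · 1 / (1 + exp(−a(θ − b)))
Exponent: 2.24 × (-1.5 − (-1.77)) = 0.6048
1/(1 + e^{-0.6048}) = 0.6468
P = 0.23 + 0.77 × 0.6468 = 0.7280

0.728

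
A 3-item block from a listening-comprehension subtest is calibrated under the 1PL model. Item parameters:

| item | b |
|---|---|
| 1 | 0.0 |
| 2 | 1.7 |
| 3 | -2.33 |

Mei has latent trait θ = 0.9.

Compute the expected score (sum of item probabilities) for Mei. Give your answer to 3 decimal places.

P(θ) = 1 / (1 + exp(−(θ − b)))
P_1 = 1/(1+e^{-0.9000}) = 0.7109
P_2 = 1/(1+e^{0.8000}) = 0.3100
P_3 = 1/(1+e^{-3.2300}) = 0.9619
E[score] = 0.7109 + 0.3100 + 0.9619 = 1.9829

1.983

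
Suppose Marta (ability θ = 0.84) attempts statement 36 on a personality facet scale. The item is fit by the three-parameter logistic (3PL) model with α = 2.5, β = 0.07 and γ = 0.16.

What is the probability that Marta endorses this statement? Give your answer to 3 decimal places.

P(θ) = γ + (1 − γ) · 1 / (1 + exp(−α(θ − β)))
Exponent: 2.5 × (0.84 − 0.07) = 1.9250
1/(1 + e^{-1.9250}) = 0.8727
P = 0.16 + 0.84 × 0.8727 = 0.8931

0.893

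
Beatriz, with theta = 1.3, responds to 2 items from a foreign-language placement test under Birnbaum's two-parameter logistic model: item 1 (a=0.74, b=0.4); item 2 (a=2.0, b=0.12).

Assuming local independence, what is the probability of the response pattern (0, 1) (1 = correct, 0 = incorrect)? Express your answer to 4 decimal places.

0.3101

P(theta) = 1 / (1 + exp(−a(theta − b)))
P_1 = 1/(1+e^{-0.6660}) = 0.6606
P_2 = 1/(1+e^{-2.3600}) = 0.9137
L = (1−P_1) × P_2 = 0.3394 × 0.9137 = 0.31011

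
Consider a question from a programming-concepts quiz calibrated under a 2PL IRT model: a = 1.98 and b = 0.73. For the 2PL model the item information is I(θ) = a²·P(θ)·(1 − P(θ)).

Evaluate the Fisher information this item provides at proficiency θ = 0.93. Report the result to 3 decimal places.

P = 1/(1+e^{-0.3960}) = 0.5977
P(1−P) = 0.5977 × 0.4023 = 0.2404
I = a² × P(1−P) = 1.98² × 0.2404 = 0.94266

0.943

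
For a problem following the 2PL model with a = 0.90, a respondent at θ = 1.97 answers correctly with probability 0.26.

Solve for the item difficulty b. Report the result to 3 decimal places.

P(θ) = 1 / (1 + exp(−a(θ − b)))
logit(0.26) = ln(0.26/0.74) = -1.0460
b = θ − logit/(a) = 1.97 − (-1.0460)/0.9000 = 3.1322

3.132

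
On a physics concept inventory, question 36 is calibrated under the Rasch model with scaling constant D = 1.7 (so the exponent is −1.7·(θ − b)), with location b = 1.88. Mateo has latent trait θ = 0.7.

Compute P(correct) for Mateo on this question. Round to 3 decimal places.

0.119

P(θ) = 1 / (1 + exp(−D·(θ − b)))
Exponent: 1.7 × (0.7 − 1.88) = -2.0060
1/(1 + e^{2.0060}) = 0.1186
P = 0.1186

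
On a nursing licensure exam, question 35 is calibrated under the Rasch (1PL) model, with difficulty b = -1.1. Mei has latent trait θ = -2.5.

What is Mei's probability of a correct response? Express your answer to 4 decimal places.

0.1978

P(θ) = 1 / (1 + exp(−(θ − b)))
Exponent: (-2.5 − (-1.1)) = -1.4000
1/(1 + e^{1.4000}) = 0.1978
P = 0.1978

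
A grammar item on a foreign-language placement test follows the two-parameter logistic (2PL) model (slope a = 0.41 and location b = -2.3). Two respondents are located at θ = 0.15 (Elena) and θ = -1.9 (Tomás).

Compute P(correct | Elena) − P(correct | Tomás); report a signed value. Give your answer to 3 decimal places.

P(θ) = 1 / (1 + exp(−a(θ − b)))
P(Elena) = 0.7319  [exponent 1.0045]
P(Tomás) = 0.5409  [exponent 0.1640]
Difference = 0.7319 − 0.5409 = 0.1910

0.191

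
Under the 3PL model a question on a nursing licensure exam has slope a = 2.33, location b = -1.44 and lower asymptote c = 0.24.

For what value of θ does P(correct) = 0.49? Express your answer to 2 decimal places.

P(θ) = c + (1 − c) · 1 / (1 + exp(−a(θ − b)))
Remove guessing floor: (0.49 − 0.24)/(1 − 0.24) = 0.3289
logit = ln(0.3289/0.6711) = -0.7129
θ = b + logit/(a) = -1.44 + (-0.7129)/2.3300 = -1.7460

-1.75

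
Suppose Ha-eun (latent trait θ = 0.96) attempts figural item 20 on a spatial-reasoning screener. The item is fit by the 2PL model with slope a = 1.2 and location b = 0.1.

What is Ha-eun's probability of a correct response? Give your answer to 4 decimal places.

0.7373

P(θ) = 1 / (1 + exp(−a(θ − b)))
Exponent: 1.2 × (0.96 − 0.1) = 1.0320
1/(1 + e^{-1.0320}) = 0.7373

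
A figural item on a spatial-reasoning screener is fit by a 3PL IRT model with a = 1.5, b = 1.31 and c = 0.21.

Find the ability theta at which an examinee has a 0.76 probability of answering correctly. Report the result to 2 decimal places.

1.86

P(theta) = c + (1 − c) · 1 / (1 + exp(−a(theta − b)))
Remove guessing floor: (0.76 − 0.21)/(1 − 0.21) = 0.6962
logit = ln(0.6962/0.3038) = 0.8293
theta = b + logit/(a) = 1.31 + 0.8293/1.5000 = 1.8629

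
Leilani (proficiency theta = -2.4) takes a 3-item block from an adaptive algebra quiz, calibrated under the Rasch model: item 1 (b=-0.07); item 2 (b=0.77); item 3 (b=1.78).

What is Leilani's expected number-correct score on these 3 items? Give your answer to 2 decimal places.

P(theta) = 1 / (1 + exp(−(theta − b)))
P_1 = 1/(1+e^{2.3300}) = 0.0887
P_2 = 1/(1+e^{3.1700}) = 0.0403
P_3 = 1/(1+e^{4.1800}) = 0.0151
E[score] = 0.0887 + 0.0403 + 0.0151 = 0.1440

0.14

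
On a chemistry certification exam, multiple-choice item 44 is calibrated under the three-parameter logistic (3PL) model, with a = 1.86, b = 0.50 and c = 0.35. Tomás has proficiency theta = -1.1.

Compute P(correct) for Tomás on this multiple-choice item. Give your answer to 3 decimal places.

0.382

P(theta) = c + (1 − c) · 1 / (1 + exp(−a(theta − b)))
Exponent: 1.86 × (-1.1 − 0.50) = -2.9760
1/(1 + e^{2.9760}) = 0.0485
P = 0.35 + 0.65 × 0.0485 = 0.3815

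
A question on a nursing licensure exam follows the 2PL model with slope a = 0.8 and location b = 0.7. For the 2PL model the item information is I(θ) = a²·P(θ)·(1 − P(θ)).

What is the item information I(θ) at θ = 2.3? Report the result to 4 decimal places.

0.1089

P = 1/(1+e^{-1.2800}) = 0.7824
P(1−P) = 0.7824 × 0.2176 = 0.1702
I = a² × P(1−P) = 0.8² × 0.1702 = 0.10894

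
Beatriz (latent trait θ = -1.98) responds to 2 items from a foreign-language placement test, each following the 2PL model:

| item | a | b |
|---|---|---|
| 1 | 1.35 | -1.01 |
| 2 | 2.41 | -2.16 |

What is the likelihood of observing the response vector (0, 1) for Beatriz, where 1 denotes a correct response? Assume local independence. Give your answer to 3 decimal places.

P(θ) = 1 / (1 + exp(−a(θ − b)))
P_1 = 1/(1+e^{1.3095}) = 0.2126
P_2 = 1/(1+e^{-0.4338}) = 0.6068
L = (1−P_1) × P_2 = 0.7874 × 0.6068 = 0.47780

0.478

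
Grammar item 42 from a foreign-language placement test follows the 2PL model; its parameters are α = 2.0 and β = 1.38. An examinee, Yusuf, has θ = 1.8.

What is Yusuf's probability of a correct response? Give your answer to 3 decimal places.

0.698

P(θ) = 1 / (1 + exp(−α(θ − β)))
Exponent: 2.0 × (1.8 − 1.38) = 0.8400
1/(1 + e^{-0.8400}) = 0.6985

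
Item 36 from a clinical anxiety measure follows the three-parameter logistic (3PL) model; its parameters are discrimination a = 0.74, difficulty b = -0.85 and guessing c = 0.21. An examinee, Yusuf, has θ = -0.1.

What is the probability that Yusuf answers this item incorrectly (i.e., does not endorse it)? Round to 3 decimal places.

P(θ) = c + (1 − c) · 1 / (1 + exp(−a(θ − b)))
Exponent: 0.74 × (-0.1 − (-0.85)) = 0.5550
1/(1 + e^{-0.5550}) = 0.6353
P = 0.21 + 0.79 × 0.6353 = 0.7119
P(incorrect) = 1 − 0.7119 = 0.2881

0.288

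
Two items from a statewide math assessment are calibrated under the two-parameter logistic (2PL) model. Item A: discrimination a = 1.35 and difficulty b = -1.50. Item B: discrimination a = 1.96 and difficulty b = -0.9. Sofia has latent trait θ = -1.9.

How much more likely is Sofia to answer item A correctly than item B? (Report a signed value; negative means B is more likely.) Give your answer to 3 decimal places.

P(θ) = 1 / (1 + exp(−a(θ − b)))
P_A = 0.3682
P_B = 0.1235
P_A − P_B = 0.2447

0.245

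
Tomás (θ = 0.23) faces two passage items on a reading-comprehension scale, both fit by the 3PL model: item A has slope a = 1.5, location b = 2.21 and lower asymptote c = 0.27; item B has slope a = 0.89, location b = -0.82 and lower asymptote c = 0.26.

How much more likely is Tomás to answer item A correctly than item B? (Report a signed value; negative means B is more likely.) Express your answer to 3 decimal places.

-0.486

P(θ) = c + (1 − c) · 1 / (1 + exp(−a(θ − b)))
P_A = 0.3056
P_B = 0.7913
P_A − P_B = -0.4857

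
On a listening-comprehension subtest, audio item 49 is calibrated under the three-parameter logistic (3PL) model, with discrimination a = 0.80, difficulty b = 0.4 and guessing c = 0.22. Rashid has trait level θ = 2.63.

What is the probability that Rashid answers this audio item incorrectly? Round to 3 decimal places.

0.112

P(θ) = c + (1 − c) · 1 / (1 + exp(−a(θ − b)))
Exponent: 0.80 × (2.63 − 0.4) = 1.7840
1/(1 + e^{-1.7840}) = 0.8562
P = 0.22 + 0.78 × 0.8562 = 0.8878
P(incorrect) = 1 − 0.8878 = 0.1122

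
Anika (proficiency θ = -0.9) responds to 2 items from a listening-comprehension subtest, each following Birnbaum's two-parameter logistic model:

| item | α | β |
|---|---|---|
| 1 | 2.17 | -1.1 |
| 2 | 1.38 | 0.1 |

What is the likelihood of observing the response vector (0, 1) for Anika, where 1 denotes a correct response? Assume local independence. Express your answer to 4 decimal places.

0.0790

P(θ) = 1 / (1 + exp(−α(θ − β)))
P_1 = 1/(1+e^{-0.4340}) = 0.6068
P_2 = 1/(1+e^{1.3800}) = 0.2010
L = (1−P_1) × P_2 = 0.3932 × 0.2010 = 0.07903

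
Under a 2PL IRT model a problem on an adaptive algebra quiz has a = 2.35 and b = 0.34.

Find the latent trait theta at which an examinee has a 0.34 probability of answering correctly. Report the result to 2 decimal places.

0.06

P(theta) = 1 / (1 + exp(−a(theta − b)))
logit = ln(0.3400/0.6600) = -0.6633
theta = b + logit/(a) = 0.34 + (-0.6633)/2.3500 = 0.0577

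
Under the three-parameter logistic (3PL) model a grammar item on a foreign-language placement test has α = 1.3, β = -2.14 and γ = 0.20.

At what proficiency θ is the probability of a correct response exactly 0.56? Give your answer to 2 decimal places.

-2.29

P(θ) = γ + (1 − γ) · 1 / (1 + exp(−α(θ − β)))
Remove guessing floor: (0.56 − 0.20)/(1 − 0.20) = 0.4500
logit = ln(0.4500/0.5500) = -0.2007
θ = β + logit/(α) = -2.14 + (-0.2007)/1.3000 = -2.2944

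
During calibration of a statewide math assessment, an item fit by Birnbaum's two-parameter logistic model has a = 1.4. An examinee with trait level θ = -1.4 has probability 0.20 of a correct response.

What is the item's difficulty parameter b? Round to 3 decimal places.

-0.410

P(θ) = 1 / (1 + exp(−a(θ − b)))
logit(0.20) = ln(0.20/0.80) = -1.3863
b = θ − logit/(a) = -1.4 − (-1.3863)/1.4000 = -0.4098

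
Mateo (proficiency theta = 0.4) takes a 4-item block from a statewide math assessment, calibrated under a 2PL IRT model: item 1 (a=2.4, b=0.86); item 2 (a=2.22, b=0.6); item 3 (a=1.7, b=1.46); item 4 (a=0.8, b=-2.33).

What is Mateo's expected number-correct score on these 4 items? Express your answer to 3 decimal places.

1.680

P(theta) = 1 / (1 + exp(−a(theta − b)))
P_1 = 1/(1+e^{1.1040}) = 0.2490
P_2 = 1/(1+e^{0.4440}) = 0.3908
P_3 = 1/(1+e^{1.8020}) = 0.1416
P_4 = 1/(1+e^{-2.1840}) = 0.8988
E[score] = 0.2490 + 0.3908 + 0.1416 + 0.8988 = 1.6802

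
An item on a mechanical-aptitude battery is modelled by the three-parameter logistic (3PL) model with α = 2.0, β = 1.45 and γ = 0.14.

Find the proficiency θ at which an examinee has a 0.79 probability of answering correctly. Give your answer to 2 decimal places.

P(θ) = γ + (1 − γ) · 1 / (1 + exp(−α(θ − β)))
Remove guessing floor: (0.79 − 0.14)/(1 − 0.14) = 0.7558
logit = ln(0.7558/0.2442) = 1.1299
θ = β + logit/(α) = 1.45 + 1.1299/2.0000 = 2.0149

2.01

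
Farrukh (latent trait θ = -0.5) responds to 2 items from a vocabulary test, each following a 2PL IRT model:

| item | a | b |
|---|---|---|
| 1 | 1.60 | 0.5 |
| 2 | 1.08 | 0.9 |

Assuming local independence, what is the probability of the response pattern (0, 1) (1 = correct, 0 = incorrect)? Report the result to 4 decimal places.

P(θ) = 1 / (1 + exp(−a(θ − b)))
P_1 = 1/(1+e^{1.6000}) = 0.1680
P_2 = 1/(1+e^{1.5120}) = 0.1806
L = (1−P_1) × P_2 = 0.8320 × 0.1806 = 0.15030

0.1503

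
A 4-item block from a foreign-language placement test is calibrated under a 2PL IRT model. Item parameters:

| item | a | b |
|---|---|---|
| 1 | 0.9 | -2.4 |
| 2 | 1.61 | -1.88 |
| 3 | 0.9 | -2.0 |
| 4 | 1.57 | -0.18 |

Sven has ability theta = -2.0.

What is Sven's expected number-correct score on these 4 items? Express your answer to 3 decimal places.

1.595

P(theta) = 1 / (1 + exp(−a(theta − b)))
P_1 = 1/(1+e^{-0.3600}) = 0.5890
P_2 = 1/(1+e^{0.1932}) = 0.4518
P_3 = 1/(1+e^{0.0000}) = 0.5000
P_4 = 1/(1+e^{2.8574}) = 0.0543
E[score] = 0.5890 + 0.4518 + 0.5000 + 0.0543 = 1.5952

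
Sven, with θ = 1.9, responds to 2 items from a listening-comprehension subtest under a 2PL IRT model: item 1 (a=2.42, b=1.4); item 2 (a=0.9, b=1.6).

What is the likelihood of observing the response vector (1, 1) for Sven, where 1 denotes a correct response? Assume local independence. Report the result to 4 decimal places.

P(θ) = 1 / (1 + exp(−a(θ − b)))
P_1 = 1/(1+e^{-1.2100}) = 0.7703
P_2 = 1/(1+e^{-0.2700}) = 0.5671
L = P_1 × P_2 = 0.7703 × 0.5671 = 0.43683

0.4368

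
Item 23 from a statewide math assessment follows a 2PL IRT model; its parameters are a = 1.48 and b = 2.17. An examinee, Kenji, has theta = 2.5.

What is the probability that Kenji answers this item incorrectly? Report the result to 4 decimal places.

P(theta) = 1 / (1 + exp(−a(theta − b)))
Exponent: 1.48 × (2.5 − 2.17) = 0.4884
1/(1 + e^{-0.4884}) = 0.6197
P(incorrect) = 1 − 0.6197 = 0.3803

0.3803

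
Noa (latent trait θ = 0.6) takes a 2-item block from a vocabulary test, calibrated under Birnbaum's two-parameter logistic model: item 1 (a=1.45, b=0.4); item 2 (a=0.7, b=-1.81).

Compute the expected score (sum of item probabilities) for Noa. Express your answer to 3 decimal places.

P(θ) = 1 / (1 + exp(−a(θ − b)))
P_1 = 1/(1+e^{-0.2900}) = 0.5720
P_2 = 1/(1+e^{-1.6870}) = 0.8438
E[score] = 0.5720 + 0.8438 = 1.4158

1.416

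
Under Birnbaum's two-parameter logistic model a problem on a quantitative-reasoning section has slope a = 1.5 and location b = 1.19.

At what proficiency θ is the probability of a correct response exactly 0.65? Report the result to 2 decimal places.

P(θ) = 1 / (1 + exp(−a(θ − b)))
logit = ln(0.6500/0.3500) = 0.6190
θ = b + logit/(a) = 1.19 + 0.6190/1.5000 = 1.6027

1.60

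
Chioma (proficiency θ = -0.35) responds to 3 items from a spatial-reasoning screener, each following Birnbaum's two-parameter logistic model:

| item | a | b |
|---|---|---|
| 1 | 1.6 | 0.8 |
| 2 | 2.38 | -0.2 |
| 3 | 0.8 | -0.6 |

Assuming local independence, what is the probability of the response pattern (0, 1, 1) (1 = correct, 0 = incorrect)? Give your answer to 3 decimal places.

P(θ) = 1 / (1 + exp(−a(θ − b)))
P_1 = 1/(1+e^{1.8400}) = 0.1371
P_2 = 1/(1+e^{0.3570}) = 0.4117
P_3 = 1/(1+e^{-0.2000}) = 0.5498
L = (1−P_1) × P_2 × P_3 = 0.8629 × 0.4117 × 0.5498 = 0.19534

0.195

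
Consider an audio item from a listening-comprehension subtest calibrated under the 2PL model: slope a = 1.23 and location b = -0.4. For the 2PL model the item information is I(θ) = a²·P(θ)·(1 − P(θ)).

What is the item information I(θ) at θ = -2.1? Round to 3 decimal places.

P = 1/(1+e^{2.0910}) = 0.1100
P(1−P) = 0.1100 × 0.8900 = 0.0979
I = a² × P(1−P) = 1.23² × 0.0979 = 0.14808

0.148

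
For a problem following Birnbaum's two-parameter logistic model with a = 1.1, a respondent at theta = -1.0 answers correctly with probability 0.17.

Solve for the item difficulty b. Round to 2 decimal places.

P(theta) = 1 / (1 + exp(−a(theta − b)))
logit(0.17) = ln(0.17/0.83) = -1.5856
b = theta − logit/(a) = -1.0 − (-1.5856)/1.1000 = 0.4415

0.44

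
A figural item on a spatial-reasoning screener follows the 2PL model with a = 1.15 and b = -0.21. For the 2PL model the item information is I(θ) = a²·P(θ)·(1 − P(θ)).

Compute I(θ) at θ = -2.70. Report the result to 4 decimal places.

P = 1/(1+e^{2.8635}) = 0.0540
P(1−P) = 0.0540 × 0.9460 = 0.0511
I = a² × P(1−P) = 1.15² × 0.0511 = 0.06754

0.0675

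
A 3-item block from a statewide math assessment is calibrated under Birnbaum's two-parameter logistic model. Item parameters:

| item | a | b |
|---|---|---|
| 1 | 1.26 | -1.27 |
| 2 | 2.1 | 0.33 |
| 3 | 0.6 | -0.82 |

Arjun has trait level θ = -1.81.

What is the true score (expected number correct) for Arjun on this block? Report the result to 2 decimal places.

P(θ) = 1 / (1 + exp(−a(θ − b)))
P_1 = 1/(1+e^{0.6804}) = 0.3362
P_2 = 1/(1+e^{4.4940}) = 0.0111
P_3 = 1/(1+e^{0.5940}) = 0.3557
E[score] = 0.3362 + 0.0111 + 0.3557 = 0.7029

0.70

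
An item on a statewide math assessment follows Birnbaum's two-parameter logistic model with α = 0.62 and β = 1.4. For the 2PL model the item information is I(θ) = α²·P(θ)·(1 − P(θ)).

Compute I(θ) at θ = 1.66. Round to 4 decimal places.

0.0955

P = 1/(1+e^{-0.1612}) = 0.5402
P(1−P) = 0.5402 × 0.4598 = 0.2484
I = α² × P(1−P) = 0.62² × 0.2484 = 0.09548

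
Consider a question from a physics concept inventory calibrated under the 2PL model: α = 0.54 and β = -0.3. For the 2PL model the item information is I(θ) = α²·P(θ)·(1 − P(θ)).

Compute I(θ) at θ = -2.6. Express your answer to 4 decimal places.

0.0507

P = 1/(1+e^{1.2420}) = 0.2241
P(1−P) = 0.2241 × 0.7759 = 0.1739
I = α² × P(1−P) = 0.54² × 0.1739 = 0.05070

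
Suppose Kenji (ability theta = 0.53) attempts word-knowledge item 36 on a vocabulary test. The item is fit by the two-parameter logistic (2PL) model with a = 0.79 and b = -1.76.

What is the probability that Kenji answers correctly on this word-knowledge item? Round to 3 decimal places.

P(theta) = 1 / (1 + exp(−a(theta − b)))
Exponent: 0.79 × (0.53 − (-1.76)) = 1.8091
1/(1 + e^{-1.8091}) = 0.8593

0.859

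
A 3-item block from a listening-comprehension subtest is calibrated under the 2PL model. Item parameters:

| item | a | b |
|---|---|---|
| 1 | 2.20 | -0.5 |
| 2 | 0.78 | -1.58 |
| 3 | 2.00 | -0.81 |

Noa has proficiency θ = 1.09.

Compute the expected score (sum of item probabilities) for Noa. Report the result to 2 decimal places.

2.84

P(θ) = 1 / (1 + exp(−a(θ − b)))
P_1 = 1/(1+e^{-3.4980}) = 0.9706
P_2 = 1/(1+e^{-2.0826}) = 0.8892
P_3 = 1/(1+e^{-3.8000}) = 0.9781
E[score] = 0.9706 + 0.8892 + 0.9781 = 2.8379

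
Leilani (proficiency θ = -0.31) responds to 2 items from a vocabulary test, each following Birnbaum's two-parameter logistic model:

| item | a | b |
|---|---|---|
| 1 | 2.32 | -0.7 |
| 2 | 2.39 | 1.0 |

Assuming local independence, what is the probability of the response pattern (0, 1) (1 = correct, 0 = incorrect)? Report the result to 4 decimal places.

0.0121

P(θ) = 1 / (1 + exp(−a(θ − b)))
P_1 = 1/(1+e^{-0.9048}) = 0.7119
P_2 = 1/(1+e^{3.1309}) = 0.0419
L = (1−P_1) × P_2 = 0.2881 × 0.0419 = 0.01206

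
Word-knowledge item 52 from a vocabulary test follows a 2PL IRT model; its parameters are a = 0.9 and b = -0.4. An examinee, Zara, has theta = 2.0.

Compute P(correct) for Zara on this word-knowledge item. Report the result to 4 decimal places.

P(theta) = 1 / (1 + exp(−a(theta − b)))
Exponent: 0.9 × (2.0 − (-0.4)) = 2.1600
1/(1 + e^{-2.1600}) = 0.8966

0.8966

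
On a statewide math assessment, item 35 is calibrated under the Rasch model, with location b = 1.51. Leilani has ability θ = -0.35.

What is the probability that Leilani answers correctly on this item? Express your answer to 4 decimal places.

0.1347

P(θ) = 1 / (1 + exp(−(θ − b)))
Exponent: (-0.35 − 1.51) = -1.8600
1/(1 + e^{1.8600}) = 0.1347
P = 0.1347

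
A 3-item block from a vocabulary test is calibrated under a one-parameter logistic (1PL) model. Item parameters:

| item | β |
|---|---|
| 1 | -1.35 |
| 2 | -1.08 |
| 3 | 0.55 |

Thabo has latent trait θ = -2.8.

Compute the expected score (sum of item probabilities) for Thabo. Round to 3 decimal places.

0.376

P(θ) = 1 / (1 + exp(−(θ − β)))
P_1 = 1/(1+e^{1.4500}) = 0.1900
P_2 = 1/(1+e^{1.7200}) = 0.1519
P_3 = 1/(1+e^{3.3500}) = 0.0339
E[score] = 0.1900 + 0.1519 + 0.0339 = 0.3758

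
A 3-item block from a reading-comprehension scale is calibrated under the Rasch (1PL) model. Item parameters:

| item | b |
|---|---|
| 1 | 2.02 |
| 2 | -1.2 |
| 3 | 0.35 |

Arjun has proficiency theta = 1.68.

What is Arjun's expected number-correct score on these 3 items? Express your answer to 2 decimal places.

P(theta) = 1 / (1 + exp(−(theta − b)))
P_1 = 1/(1+e^{0.3400}) = 0.4158
P_2 = 1/(1+e^{-2.8800}) = 0.9468
P_3 = 1/(1+e^{-1.3300}) = 0.7908
E[score] = 0.4158 + 0.9468 + 0.7908 = 2.1535

2.15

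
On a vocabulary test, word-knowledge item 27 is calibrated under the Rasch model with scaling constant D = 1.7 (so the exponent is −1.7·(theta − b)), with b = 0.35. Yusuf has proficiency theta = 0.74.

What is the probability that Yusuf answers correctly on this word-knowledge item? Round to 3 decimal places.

P(theta) = 1 / (1 + exp(−D·(theta − b)))
Exponent: 1.7 × (0.74 − 0.35) = 0.6630
1/(1 + e^{-0.6630}) = 0.6599
P = 0.6599

0.660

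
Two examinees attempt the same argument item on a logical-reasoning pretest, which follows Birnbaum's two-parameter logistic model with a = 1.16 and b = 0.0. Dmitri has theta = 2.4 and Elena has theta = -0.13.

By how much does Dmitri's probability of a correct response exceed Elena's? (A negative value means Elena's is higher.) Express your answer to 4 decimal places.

P(theta) = 1 / (1 + exp(−a(theta − b)))
P(Dmitri) = 0.9418  [exponent 2.7840]
P(Elena) = 0.4624  [exponent -0.1508]
Difference = 0.9418 − 0.4624 = 0.4794

0.4794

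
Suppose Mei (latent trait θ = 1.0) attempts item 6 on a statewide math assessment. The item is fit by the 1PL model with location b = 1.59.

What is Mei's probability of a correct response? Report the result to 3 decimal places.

0.357

P(θ) = 1 / (1 + exp(−(θ − b)))
Exponent: (1.0 − 1.59) = -0.5900
1/(1 + e^{0.5900}) = 0.3566
P = 0.3566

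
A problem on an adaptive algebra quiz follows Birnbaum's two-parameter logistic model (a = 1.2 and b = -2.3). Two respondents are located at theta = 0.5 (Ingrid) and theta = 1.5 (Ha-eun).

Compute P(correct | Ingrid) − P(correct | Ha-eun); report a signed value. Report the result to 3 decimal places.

-0.023

P(theta) = 1 / (1 + exp(−a(theta − b)))
P(Ingrid) = 0.9664  [exponent 3.3600]
P(Ha-eun) = 0.9896  [exponent 4.5600]
Difference = 0.9664 − 0.9896 = -0.0232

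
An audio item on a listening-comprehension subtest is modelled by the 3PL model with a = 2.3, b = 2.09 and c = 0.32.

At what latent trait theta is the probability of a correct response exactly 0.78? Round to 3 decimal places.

2.411

P(theta) = c + (1 − c) · 1 / (1 + exp(−a(theta − b)))
Remove guessing floor: (0.78 − 0.32)/(1 − 0.32) = 0.6765
logit = ln(0.6765/0.3235) = 0.7376
theta = b + logit/(a) = 2.09 + 0.7376/2.3000 = 2.4107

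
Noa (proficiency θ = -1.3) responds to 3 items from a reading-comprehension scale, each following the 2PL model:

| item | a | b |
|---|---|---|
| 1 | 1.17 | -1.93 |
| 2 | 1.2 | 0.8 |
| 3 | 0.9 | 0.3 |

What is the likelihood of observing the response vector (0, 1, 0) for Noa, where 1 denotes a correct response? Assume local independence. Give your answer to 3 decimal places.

P(θ) = 1 / (1 + exp(−a(θ − b)))
P_1 = 1/(1+e^{-0.7371}) = 0.6764
P_2 = 1/(1+e^{2.5200}) = 0.0745
P_3 = 1/(1+e^{1.4400}) = 0.1915
L = (1−P_1) × P_2 × (1−P_3) = 0.3236 × 0.0745 × 0.8085 = 0.01948

0.019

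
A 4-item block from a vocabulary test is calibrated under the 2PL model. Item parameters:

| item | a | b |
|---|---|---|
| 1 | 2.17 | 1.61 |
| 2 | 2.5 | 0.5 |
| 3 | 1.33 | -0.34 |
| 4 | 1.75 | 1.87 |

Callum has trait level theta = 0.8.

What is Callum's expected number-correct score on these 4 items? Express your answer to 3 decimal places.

1.779

P(theta) = 1 / (1 + exp(−a(theta − b)))
P_1 = 1/(1+e^{1.7577}) = 0.1471
P_2 = 1/(1+e^{-0.7500}) = 0.6792
P_3 = 1/(1+e^{-1.5162}) = 0.8200
P_4 = 1/(1+e^{1.8725}) = 0.1333
E[score] = 0.1471 + 0.6792 + 0.8200 + 0.1333 = 1.7795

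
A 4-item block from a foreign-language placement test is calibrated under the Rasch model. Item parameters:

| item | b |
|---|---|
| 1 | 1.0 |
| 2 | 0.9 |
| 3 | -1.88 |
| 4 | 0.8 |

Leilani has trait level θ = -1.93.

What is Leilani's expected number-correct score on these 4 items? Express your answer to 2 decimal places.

0.66

P(θ) = 1 / (1 + exp(−(θ − b)))
P_1 = 1/(1+e^{2.9300}) = 0.0507
P_2 = 1/(1+e^{2.8300}) = 0.0557
P_3 = 1/(1+e^{0.0500}) = 0.4875
P_4 = 1/(1+e^{2.7300}) = 0.0612
E[score] = 0.0507 + 0.0557 + 0.4875 + 0.0612 = 0.6551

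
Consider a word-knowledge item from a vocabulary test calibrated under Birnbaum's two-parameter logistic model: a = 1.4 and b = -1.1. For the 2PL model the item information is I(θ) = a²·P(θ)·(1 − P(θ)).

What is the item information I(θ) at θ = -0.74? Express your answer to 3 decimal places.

0.460

P = 1/(1+e^{-0.5040}) = 0.6234
P(1−P) = 0.6234 × 0.3766 = 0.2348
I = a² × P(1−P) = 1.4² × 0.2348 = 0.46015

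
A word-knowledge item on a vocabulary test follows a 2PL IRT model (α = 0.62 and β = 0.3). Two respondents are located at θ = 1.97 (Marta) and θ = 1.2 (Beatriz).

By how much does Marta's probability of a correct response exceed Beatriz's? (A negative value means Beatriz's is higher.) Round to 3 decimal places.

P(θ) = 1 / (1 + exp(−α(θ − β)))
P(Marta) = 0.7380  [exponent 1.0354]
P(Beatriz) = 0.6360  [exponent 0.5580]
Difference = 0.7380 − 0.6360 = 0.1020

0.102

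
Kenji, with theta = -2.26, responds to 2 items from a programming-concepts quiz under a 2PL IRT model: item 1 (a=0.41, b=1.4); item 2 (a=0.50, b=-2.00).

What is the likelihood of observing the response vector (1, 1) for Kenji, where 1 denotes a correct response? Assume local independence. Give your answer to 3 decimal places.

P(theta) = 1 / (1 + exp(−a(theta − b)))
P_1 = 1/(1+e^{1.5006}) = 0.1823
P_2 = 1/(1+e^{0.1300}) = 0.4675
L = P_1 × P_2 = 0.1823 × 0.4675 = 0.08525

0.085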